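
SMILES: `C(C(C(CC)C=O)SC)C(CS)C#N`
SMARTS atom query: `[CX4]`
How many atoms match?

8

Check the 14 heavy atoms by environment: 8× C (X4) → match; 1× C (X2) → no; 1× N (X1) → no; 2× S (X2) → no; 1× C (X3) → no; 1× O (X1) → no.
That gives 8 matching atoms.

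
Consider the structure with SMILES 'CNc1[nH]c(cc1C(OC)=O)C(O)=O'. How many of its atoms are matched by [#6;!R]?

4

The query [#6;!R] means: carbon not in any ring.
Check the 14 heavy atoms by environment: 1× n (aromatic, in 5-ring) → no; 4× c (aromatic, in 5-ring) → no; 4× C (acyclic) → match; 4× O (acyclic) → no; 1× N (acyclic) → no.
That gives 4 matching atoms.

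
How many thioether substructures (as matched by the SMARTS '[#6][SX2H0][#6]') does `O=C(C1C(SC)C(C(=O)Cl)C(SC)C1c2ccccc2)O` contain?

[#6][SX2H0][#6] is the SMARTS for a thioether: an aliphatic sulfur bridging two carbons with no H on the sulfur.
The molecule carries 2 separate instances of a methylthio ether (-SCH3) meeting every constraint; each maps to a distinct set of atoms, giving 2 matches.

2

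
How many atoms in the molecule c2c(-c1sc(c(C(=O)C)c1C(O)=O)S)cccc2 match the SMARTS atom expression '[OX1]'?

The query [OX1] means: aliphatic oxygen with one total connection — typically a carbonyl =O or an oxide.
Check the 18 heavy atoms by environment: 1× s (aromatic, X2) → no; 10× c (aromatic, X3) → no; 1× S (X2) → no; 2× C (X3) → no; 2× O (X1) → match; 1× O (X2) → no; 1× C (X4) → no.
That gives 2 matching atoms.

2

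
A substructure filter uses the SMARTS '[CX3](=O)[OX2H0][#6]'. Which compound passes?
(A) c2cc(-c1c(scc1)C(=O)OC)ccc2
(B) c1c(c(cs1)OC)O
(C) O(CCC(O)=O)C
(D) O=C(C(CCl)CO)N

[CX3](=O)[OX2H0][#6] describes a carbonyl carbon bonded to an oxygen that is itself bonded to carbon (no H on that O) (an ester).
(A) contains a methyl-ester group (-C(=O)OCH3), which satisfies every atom and bond constraint.
(B) has a methoxy ether (-OCH3) but the ether oxygen is not adjacent to a C=O carbon.
(C) has a methoxy ether (-OCH3) but the ether oxygen is not adjacent to a C=O carbon.
(D) has a primary amide (-C(=O)NH2) but the carbonyl is bonded to N, not to an O-C linkage.
So the answer is (A).

A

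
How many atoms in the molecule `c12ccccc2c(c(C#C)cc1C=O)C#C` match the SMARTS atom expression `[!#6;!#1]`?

The query [!#6;!#1] means: not carbon and not hydrogen — any heteroatom.
Check the 16 heavy atoms by environment: 10× c (aromatic) → no; 5× C → no; 1× O → match.
That gives 1 matching atom.

1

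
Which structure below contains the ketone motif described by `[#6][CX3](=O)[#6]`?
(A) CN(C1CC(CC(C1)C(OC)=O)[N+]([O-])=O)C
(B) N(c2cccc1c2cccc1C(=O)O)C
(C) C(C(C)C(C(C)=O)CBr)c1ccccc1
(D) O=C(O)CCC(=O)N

C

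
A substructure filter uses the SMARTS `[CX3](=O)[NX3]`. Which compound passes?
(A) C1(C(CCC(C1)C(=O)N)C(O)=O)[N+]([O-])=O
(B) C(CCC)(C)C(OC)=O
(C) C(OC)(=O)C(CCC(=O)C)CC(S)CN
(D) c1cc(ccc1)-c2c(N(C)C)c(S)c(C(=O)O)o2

[CX3](=O)[NX3] describes a carbonyl carbon bonded to a trivalent nitrogen (an amide).
(A) contains a primary amide (-C(=O)NH2), which satisfies every atom and bond constraint.
(B) has a methyl-ester group (-C(=O)OCH3) but the carbonyl is bonded to O, not to an NX3 nitrogen.
(C) has a methyl-ester group (-C(=O)OCH3) but the carbonyl is bonded to O, not to an NX3 nitrogen.
(D) has a carboxylic acid group (-C(=O)OH) but the carbonyl is bonded to O, not to an NX3 nitrogen.
So the answer is (A).

A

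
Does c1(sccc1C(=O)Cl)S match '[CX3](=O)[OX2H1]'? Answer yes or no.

No

The pattern [CX3](=O)[OX2H1] describes an sp2 carbon double-bonded to O and single-bonded to an -OH oxygen — a carboxylic acid.
The closest candidate here is an acyl chloride (-C(=O)Cl), but the carbonyl is bonded to Cl, not to an -OH oxygen. No other fragment satisfies the full query, so there is no match.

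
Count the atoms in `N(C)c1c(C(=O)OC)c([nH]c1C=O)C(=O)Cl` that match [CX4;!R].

The query [CX4;!R] means: aliphatic carbon with four total connections, not in a ring.
Check the 16 heavy atoms by environment: 1× n (aromatic, X3, in 5-ring) → no; 4× c (aromatic, X3, in 5-ring) → no; 3× C (X3, acyclic) → no; 3× O (X1, acyclic) → no; 1× O (X2, acyclic) → no; 2× C (X4, acyclic) → match; 1× Cl (X1, acyclic) → no; 1× N (X3, acyclic) → no.
That gives 2 matching atoms.

2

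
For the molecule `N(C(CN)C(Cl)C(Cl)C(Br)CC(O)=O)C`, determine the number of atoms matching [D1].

7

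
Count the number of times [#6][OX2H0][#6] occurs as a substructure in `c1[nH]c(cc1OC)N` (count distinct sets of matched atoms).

[#6][OX2H0][#6] is the SMARTS for an ether: an aliphatic oxygen bridging two carbons with no H on the oxygen.
Exactly one fragment in the molecule meets all constraints, giving 1 match.

1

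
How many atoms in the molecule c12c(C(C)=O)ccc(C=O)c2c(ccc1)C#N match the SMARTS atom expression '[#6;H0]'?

7

The query [#6;H0] means: any carbon with no attached hydrogen.
Check the 17 heavy atoms by environment: 5× c (aromatic, H0) → match; 5× c (aromatic, H1) → no; 1× C (H1) → no; 2× O (H0) → no; 2× C (H0) → match; 1× N (H0) → no; 1× C (H3) → no.
Summing the matching environments: 5 + 2 = 7 matching atoms.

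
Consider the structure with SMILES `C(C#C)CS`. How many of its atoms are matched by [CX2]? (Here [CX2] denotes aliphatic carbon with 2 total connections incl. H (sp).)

The query [CX2] means: C with X2: aliphatic carbon with exactly 2 total connections.
Check the 5 heavy atoms by environment: 2× C (X4) → no; 1× S (X2) → no; 2× C (X2) → match.
That gives 2 matching atoms.

2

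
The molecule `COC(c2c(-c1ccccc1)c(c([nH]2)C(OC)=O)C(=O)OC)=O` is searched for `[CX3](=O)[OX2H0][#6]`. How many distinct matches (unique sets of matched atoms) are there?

3

[CX3](=O)[OX2H0][#6] is the SMARTS for an ester: a carbonyl carbon bonded to an oxygen that is itself bonded to carbon (no H on that O).
The molecule carries 3 separate instances of a methyl-ester group (-C(=O)OCH3) meeting every constraint; each maps to a distinct set of atoms, giving 3 matches.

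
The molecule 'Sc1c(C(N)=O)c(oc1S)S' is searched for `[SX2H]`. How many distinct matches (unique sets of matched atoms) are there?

3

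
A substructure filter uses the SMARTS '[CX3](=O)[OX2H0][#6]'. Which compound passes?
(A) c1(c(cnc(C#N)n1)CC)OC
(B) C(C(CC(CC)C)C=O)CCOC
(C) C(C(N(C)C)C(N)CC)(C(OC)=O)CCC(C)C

[CX3](=O)[OX2H0][#6] describes a carbonyl carbon bonded to an oxygen that is itself bonded to carbon (no H on that O) (an ester).
(A) has a methoxy ether (-OCH3) but the ether oxygen is not adjacent to a C=O carbon.
(B) has a methoxy ether (-OCH3) but the ether oxygen is not adjacent to a C=O carbon.
(C) contains a methyl-ester group (-C(=O)OCH3), which satisfies every atom and bond constraint.
So the answer is (C).

C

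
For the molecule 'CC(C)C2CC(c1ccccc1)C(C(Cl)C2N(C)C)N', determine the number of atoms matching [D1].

6

The query [D1] means: atom with exactly one heavy-atom neighbour (degree 1).
Check the 20 heavy atoms by environment: 6× C (D3) → no; 1× C (D2) → no; 1× c (aromatic, D3) → no; 5× c (aromatic, D2) → no; 1× N (D1) → match; 4× C (D1) → match; 1× N (D3) → no; 1× Cl (D1) → match.
Summing the matching environments: 1 + 4 + 1 = 6 matching atoms.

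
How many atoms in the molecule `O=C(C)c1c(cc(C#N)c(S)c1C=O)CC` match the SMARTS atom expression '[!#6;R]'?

The query [!#6;R] means: non-carbon atom that is part of a ring.
Check the 16 heavy atoms by environment: 6× c (aromatic, in 6-ring) → no; 6× C (acyclic) → no; 1× N (acyclic) → no; 2× O (acyclic) → no; 1× S (acyclic) → no.
No environment satisfies the query, so 0 matching atoms.

0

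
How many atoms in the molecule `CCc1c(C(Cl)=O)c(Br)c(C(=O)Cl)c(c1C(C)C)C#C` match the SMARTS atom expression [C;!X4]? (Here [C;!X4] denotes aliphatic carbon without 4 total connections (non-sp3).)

4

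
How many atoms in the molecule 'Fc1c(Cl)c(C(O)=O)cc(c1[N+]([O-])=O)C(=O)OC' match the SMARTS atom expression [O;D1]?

5

The query [O;D1] means: aliphatic oxygen bonded to exactly one heavy atom.
Check the 18 heavy atoms by environment: 5× c (aromatic, D3) → no; 1× c (aromatic, D2) → no; 2× C (D3) → no; 4× O (D1) → match; 1× O (D2) → no; 1× C (D1) → no; 1× N (charge +1, D3) → no; 1× O (charge -1, D1) → match; 1× F (D1) → no; 1× Cl (D1) → no.
Summing the matching environments: 4 + 1 = 5 matching atoms.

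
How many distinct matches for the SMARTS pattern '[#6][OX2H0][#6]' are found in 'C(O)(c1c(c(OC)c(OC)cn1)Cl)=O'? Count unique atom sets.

2

[#6][OX2H0][#6] is the SMARTS for an ether: an aliphatic oxygen bridging two carbons with no H on the oxygen.
The molecule carries 2 separate instances of a methoxy ether (-OCH3) meeting every constraint; each maps to a distinct set of atoms, giving 2 matches.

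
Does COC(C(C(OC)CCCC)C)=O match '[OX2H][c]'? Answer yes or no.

No

The pattern [OX2H][c] describes a hydroxyl oxygen attached to an aromatic carbon — a phenol.
The closest candidate here is a methoxy ether (-OCH3), but the oxygen has H0, not H1. No other fragment satisfies the full query, so there is no match.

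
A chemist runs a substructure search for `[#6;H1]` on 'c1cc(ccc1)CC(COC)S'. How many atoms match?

The query [#6;H1] means: any carbon bearing exactly one hydrogen.
Check the 12 heavy atoms by environment: 2× C (H2) → no; 1× C (H1) → match; 1× S (H1) → no; 1× O (H0) → no; 1× C (H3) → no; 1× c (aromatic, H0) → no; 5× c (aromatic, H1) → match.
Summing the matching environments: 1 + 5 = 6 matching atoms.

6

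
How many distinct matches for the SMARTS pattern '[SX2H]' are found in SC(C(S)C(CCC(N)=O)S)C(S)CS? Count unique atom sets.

5

[SX2H] is the SMARTS for a thiol: an aliphatic sulfur with two connections, one being H.
The molecule carries 5 separate instances of a thiol (-SH) meeting every constraint; each maps to a distinct set of atoms, giving 5 matches.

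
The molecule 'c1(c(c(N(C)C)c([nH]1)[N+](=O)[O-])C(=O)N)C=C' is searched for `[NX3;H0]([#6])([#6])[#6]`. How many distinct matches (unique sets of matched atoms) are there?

1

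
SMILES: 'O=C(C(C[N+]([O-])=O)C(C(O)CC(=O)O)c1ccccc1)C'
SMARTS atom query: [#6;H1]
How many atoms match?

Check the 21 heavy atoms by environment: 2× C (H2) → no; 3× C (H1) → match; 1× c (aromatic, H0) → no; 5× c (aromatic, H1) → match; 2× C (H0) → no; 3× O (H0) → no; 2× O (H1) → no; 1× N (charge +1, H0) → no; 1× O (charge -1, H0) → no; 1× C (H3) → no.
Summing the matching environments: 3 + 5 = 8 matching atoms.

8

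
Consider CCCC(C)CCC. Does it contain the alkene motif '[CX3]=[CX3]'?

No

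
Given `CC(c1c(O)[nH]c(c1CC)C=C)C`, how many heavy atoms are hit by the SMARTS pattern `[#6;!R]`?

Check the 13 heavy atoms by environment: 1× n (aromatic, in 5-ring) → no; 4× c (aromatic, in 5-ring) → no; 1× O (acyclic) → no; 7× C (acyclic) → match.
That gives 7 matching atoms.

7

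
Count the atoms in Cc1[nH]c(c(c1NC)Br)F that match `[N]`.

1

Check the 10 heavy atoms by environment: 1× n (aromatic) → no; 4× c (aromatic) → no; 2× C → no; 1× F → no; 1× Br → no; 1× N → match.
That gives 1 matching atom.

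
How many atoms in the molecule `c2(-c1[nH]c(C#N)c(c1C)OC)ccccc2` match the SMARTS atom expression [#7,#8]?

3

Check the 16 heavy atoms by environment: 1× n (aromatic) → match; 10× c (aromatic) → no; 3× C → no; 1× N → match; 1× O → match.
Summing the matching environments: 1 + 1 + 1 = 3 matching atoms.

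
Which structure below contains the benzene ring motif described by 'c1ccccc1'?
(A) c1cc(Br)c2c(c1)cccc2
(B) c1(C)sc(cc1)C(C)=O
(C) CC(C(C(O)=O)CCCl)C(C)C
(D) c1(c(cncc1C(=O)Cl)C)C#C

A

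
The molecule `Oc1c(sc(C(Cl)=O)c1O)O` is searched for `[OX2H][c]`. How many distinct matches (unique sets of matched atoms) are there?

[OX2H][c] is the SMARTS for a phenol: a hydroxyl oxygen attached to an aromatic carbon.
The molecule carries 3 separate instances of a hydroxyl group (-OH) meeting every constraint; each maps to a distinct set of atoms, giving 3 matches.

3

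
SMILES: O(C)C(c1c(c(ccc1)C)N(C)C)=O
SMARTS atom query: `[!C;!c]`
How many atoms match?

Check the 14 heavy atoms by environment: 6× c (aromatic) → no; 5× C → no; 1× N → match; 2× O → match.
Summing the matching environments: 1 + 2 = 3 matching atoms.

3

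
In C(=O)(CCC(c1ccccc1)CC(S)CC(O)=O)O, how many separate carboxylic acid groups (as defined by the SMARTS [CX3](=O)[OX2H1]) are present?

2

[CX3](=O)[OX2H1] is the SMARTS for a carboxylic acid: an sp2 carbon double-bonded to O and single-bonded to an -OH oxygen.
The molecule carries 2 separate instances of a carboxylic acid group (-C(=O)OH) meeting every constraint; each maps to a distinct set of atoms, giving 2 matches.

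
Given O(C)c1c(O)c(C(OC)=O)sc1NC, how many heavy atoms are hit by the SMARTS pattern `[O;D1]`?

2

The query [O;D1] means: aliphatic oxygen bonded to exactly one heavy atom.
Check the 14 heavy atoms by environment: 1× s (aromatic, D2) → no; 4× c (aromatic, D3) → no; 2× O (D1) → match; 1× N (D2) → no; 3× C (D1) → no; 1× C (D3) → no; 2× O (D2) → no.
That gives 2 matching atoms.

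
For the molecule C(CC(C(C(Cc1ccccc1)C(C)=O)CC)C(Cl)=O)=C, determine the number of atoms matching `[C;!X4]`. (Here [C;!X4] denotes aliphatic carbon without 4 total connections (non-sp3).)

4

Check the 21 heavy atoms by environment: 8× C (X4) → no; 6× c (aromatic, X3) → no; 4× C (X3) → match; 2× O (X1) → no; 1× Cl (X1) → no.
That gives 4 matching atoms.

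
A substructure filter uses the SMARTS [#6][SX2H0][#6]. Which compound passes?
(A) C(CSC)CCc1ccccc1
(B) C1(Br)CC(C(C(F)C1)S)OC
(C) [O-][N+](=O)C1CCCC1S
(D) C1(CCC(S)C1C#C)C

A

[#6][SX2H0][#6] describes an aliphatic sulfur bridging two carbons with no H on the sulfur (a thioether).
(A) contains a methylthio ether (-SCH3), which satisfies every atom and bond constraint.
(B) has a thiol (-SH) but the sulfur has H1, not H0 bridging two carbons.
(C) has a thiol (-SH) but the sulfur has H1, not H0 bridging two carbons.
(D) has a thiol (-SH) but the sulfur has H1, not H0 bridging two carbons.
So the answer is (A).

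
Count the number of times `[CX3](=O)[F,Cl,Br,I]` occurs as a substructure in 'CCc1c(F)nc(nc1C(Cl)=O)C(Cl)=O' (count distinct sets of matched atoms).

2

[CX3](=O)[F,Cl,Br,I] is the SMARTS for an acyl halide: a carbonyl carbon bonded to a halogen.
The molecule carries 2 separate instances of an acyl chloride (-C(=O)Cl) meeting every constraint; each maps to a distinct set of atoms, giving 2 matches.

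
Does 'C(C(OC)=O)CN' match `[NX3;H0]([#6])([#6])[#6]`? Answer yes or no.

No

The pattern [NX3;H0]([#6])([#6])[#6] describes a trivalent nitrogen with no H, bonded to three carbons — a tertiary amine.
The closest candidate here is a primary amino group (-NH2), but the nitrogen has H2, not H0 with three carbons. No other fragment satisfies the full query, so there is no match.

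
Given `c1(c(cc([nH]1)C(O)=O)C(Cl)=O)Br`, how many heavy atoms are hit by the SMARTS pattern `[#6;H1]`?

1

The query [#6;H1] means: any carbon bearing exactly one hydrogen.
Check the 12 heavy atoms by environment: 1× n (aromatic, H1) → no; 3× c (aromatic, H0) → no; 1× c (aromatic, H1) → match; 2× C (H0) → no; 2× O (H0) → no; 1× Cl (H0) → no; 1× O (H1) → no; 1× Br (H0) → no.
That gives 1 matching atom.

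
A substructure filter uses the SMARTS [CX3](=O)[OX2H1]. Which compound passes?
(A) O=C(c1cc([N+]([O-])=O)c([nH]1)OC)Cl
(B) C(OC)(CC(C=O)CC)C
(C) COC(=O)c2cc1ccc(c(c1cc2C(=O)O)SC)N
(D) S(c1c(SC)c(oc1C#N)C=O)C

C

[CX3](=O)[OX2H1] describes an sp2 carbon double-bonded to O and single-bonded to an -OH oxygen (a carboxylic acid).
(A) has an acyl chloride (-C(=O)Cl) but the carbonyl is bonded to Cl, not to an -OH oxygen.
(B) has an aldehyde (-CHO) but there is no singly-bonded oxygen on the carbonyl carbon.
(C) contains a carboxylic acid group (-C(=O)OH), which satisfies every atom and bond constraint.
(D) has an aldehyde (-CHO) but there is no singly-bonded oxygen on the carbonyl carbon.
So the answer is (C).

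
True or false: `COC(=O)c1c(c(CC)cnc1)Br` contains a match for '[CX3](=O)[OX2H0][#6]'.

The pattern [CX3](=O)[OX2H0][#6] describes a carbonyl carbon bonded to an oxygen that is itself bonded to carbon (no H on that O) — an ester.
The molecule carries a methyl-ester group (-C(=O)OCH3), whose atoms satisfy every constraint of the query, so the pattern matches.

True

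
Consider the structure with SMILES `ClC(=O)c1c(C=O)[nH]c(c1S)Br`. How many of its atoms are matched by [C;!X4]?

2

The query [C;!X4] means: aliphatic carbon that does not have four total connections.
Check the 12 heavy atoms by environment: 1× n (aromatic, X3) → no; 4× c (aromatic, X3) → no; 2× C (X3) → match; 2× O (X1) → no; 1× Cl (X1) → no; 1× S (X2) → no; 1× Br (X1) → no.
That gives 2 matching atoms.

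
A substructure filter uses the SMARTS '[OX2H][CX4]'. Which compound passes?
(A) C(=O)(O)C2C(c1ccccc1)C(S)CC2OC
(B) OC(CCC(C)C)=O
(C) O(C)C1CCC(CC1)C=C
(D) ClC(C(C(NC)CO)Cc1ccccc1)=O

D

[OX2H][CX4] describes a hydroxyl oxygen bound to an sp3 (X4) carbon (an aliphatic alcohol).
(A) has a carboxylic acid group (-C(=O)OH) but the -OH is on a CX3 carbonyl carbon, not a CX4 carbon.
(B) has a carboxylic acid group (-C(=O)OH) but the -OH is on a CX3 carbonyl carbon, not a CX4 carbon.
(C) has a methoxy ether (-OCH3) but the oxygen has H0 (ether), not H1.
(D) contains a hydroxyl group (-OH), which satisfies every atom and bond constraint.
So the answer is (D).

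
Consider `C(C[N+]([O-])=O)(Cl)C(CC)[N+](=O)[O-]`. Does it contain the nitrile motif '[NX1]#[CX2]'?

No

The pattern [NX1]#[CX2] describes a nitrogen triple-bonded to a two-connected carbon — a nitrile.
The closest candidate here is a nitro group (-[N+](=O)[O-]), but there is no C#N triple bond. No other fragment satisfies the full query, so there is no match.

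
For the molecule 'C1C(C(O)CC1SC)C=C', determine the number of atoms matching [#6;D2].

3

The query [#6;D2] means: any carbon bonded to exactly two heavy atoms.
Check the 10 heavy atoms by environment: 3× C (D2) → match; 3× C (D3) → no; 2× C (D1) → no; 1× S (D2) → no; 1× O (D1) → no.
That gives 3 matching atoms.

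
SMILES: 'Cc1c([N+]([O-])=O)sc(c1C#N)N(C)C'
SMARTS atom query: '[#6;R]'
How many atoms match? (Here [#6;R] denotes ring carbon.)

4

The query [#6;R] means: carbon that is part of a ring.
Check the 14 heavy atoms by environment: 1× s (aromatic, in 5-ring) → no; 4× c (aromatic, in 5-ring) → match; 1× N (charge +1, acyclic) → no; 1× O (charge -1, acyclic) → no; 1× O (acyclic) → no; 4× C (acyclic) → no; 2× N (acyclic) → no.
That gives 4 matching atoms.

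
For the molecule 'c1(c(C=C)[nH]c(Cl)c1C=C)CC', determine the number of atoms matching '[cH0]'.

The query [cH0] means: aromatic carbon with no attached hydrogen (substituted or ring-fusion).
Check the 12 heavy atoms by environment: 1× n (aromatic, H1) → no; 4× c (aromatic, H0) → match; 3× C (H2) → no; 1× C (H3) → no; 2× C (H1) → no; 1× Cl (H0) → no.
That gives 4 matching atoms.

4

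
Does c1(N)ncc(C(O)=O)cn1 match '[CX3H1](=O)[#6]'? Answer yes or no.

The pattern [CX3H1](=O)[#6] describes an sp2 carbon with one H, double-bonded to O and single-bonded to carbon — an aldehyde.
The closest candidate here is a carboxylic acid group (-C(=O)OH), but the carbonyl carbon has H0 and is bonded to O, not H1. No other fragment satisfies the full query, so there is no match.

No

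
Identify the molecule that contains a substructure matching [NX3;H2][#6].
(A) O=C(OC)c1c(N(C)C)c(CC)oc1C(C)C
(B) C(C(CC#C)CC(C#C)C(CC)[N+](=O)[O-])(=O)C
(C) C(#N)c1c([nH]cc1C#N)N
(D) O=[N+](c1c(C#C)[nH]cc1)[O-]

C

[NX3;H2][#6] describes a trivalent nitrogen with two H attached to carbon (a primary amine).
(A) has a dimethylamino group (-N(CH3)2) but the nitrogen has H0, not H2.
(B) has a nitro group (-[N+](=O)[O-]) but the nitrogen is [N+] with no H, not NX3H2.
(C) contains a primary amino group (-NH2), which satisfies every atom and bond constraint.
(D) has a nitro group (-[N+](=O)[O-]) but the nitrogen is [N+] with no H, not NX3H2.
So the answer is (C).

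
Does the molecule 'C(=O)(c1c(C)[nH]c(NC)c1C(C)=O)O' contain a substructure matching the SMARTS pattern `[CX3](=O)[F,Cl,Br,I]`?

No

The pattern [CX3](=O)[F,Cl,Br,I] describes a carbonyl carbon bonded to a halogen — an acyl halide.
The closest candidate here is a carboxylic acid group (-C(=O)OH), but the carbonyl is bonded to -OH, not to a halogen. No other fragment satisfies the full query, so there is no match.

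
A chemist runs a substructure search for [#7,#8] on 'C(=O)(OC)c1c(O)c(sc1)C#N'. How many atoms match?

Check the 12 heavy atoms by environment: 1× s (aromatic) → no; 4× c (aromatic) → no; 3× C → no; 3× O → match; 1× N → match.
Summing the matching environments: 3 + 1 = 4 matching atoms.

4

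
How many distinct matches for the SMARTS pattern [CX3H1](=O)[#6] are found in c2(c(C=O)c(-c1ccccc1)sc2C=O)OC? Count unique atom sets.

[CX3H1](=O)[#6] is the SMARTS for an aldehyde: an sp2 carbon with one H, double-bonded to O and single-bonded to carbon.
The molecule carries 2 separate instances of an aldehyde (-CHO) meeting every constraint; each maps to a distinct set of atoms, giving 2 matches.

2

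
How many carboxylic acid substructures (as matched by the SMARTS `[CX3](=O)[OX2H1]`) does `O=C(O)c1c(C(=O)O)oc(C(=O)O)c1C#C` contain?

3

[CX3](=O)[OX2H1] is the SMARTS for a carboxylic acid: an sp2 carbon double-bonded to O and single-bonded to an -OH oxygen.
The molecule carries 3 separate instances of a carboxylic acid group (-C(=O)OH) meeting every constraint; each maps to a distinct set of atoms, giving 3 matches.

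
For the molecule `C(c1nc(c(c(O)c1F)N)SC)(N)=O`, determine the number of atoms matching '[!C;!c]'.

7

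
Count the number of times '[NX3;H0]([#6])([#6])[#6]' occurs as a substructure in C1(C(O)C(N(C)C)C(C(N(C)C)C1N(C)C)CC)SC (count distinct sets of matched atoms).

3

[NX3;H0]([#6])([#6])[#6] is the SMARTS for a tertiary amine: a trivalent nitrogen with no H, bonded to three carbons.
The molecule carries 3 separate instances of a dimethylamino group (-N(CH3)2) meeting every constraint; each maps to a distinct set of atoms, giving 3 matches.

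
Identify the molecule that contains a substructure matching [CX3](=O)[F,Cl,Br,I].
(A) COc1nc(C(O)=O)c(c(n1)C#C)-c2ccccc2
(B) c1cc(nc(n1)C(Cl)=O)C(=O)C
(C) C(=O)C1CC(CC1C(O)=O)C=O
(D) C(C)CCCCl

B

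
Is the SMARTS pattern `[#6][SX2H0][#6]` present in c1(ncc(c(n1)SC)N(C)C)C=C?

Yes

The pattern [#6][SX2H0][#6] describes an aliphatic sulfur bridging two carbons with no H on the sulfur — a thioether.
The molecule carries a methylthio ether (-SCH3), whose atoms satisfy every constraint of the query, so the pattern matches.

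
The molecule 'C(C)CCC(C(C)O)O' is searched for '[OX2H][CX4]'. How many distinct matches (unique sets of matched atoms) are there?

[OX2H][CX4] is the SMARTS for an aliphatic alcohol: a hydroxyl oxygen bound to an sp3 (X4) carbon.
The molecule carries 2 separate instances of a hydroxyl group (-OH) meeting every constraint; each maps to a distinct set of atoms, giving 2 matches.

2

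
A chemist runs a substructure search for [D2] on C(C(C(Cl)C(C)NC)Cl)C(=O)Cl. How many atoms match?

2

Check the 12 heavy atoms by environment: 2× C (D1) → no; 4× C (D3) → no; 1× C (D2) → match; 3× Cl (D1) → no; 1× N (D2) → match; 1× O (D1) → no.
Summing the matching environments: 1 + 1 = 2 matching atoms.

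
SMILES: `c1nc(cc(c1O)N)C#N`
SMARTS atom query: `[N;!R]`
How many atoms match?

2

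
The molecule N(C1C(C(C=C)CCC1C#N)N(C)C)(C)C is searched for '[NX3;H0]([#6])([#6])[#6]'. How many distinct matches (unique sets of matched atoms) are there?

2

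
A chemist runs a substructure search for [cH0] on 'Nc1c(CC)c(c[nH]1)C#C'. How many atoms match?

3

The query [cH0] means: aromatic carbon with no attached hydrogen (substituted or ring-fusion).
Check the 10 heavy atoms by environment: 1× n (aromatic, H1) → no; 1× c (aromatic, H1) → no; 3× c (aromatic, H0) → match; 1× C (H2) → no; 1× C (H3) → no; 1× N (H2) → no; 1× C (H0) → no; 1× C (H1) → no.
That gives 3 matching atoms.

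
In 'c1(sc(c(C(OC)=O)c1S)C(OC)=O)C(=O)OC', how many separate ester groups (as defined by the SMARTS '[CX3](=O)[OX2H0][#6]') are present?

[CX3](=O)[OX2H0][#6] is the SMARTS for an ester: a carbonyl carbon bonded to an oxygen that is itself bonded to carbon (no H on that O).
The molecule carries 3 separate instances of a methyl-ester group (-C(=O)OCH3) meeting every constraint; each maps to a distinct set of atoms, giving 3 matches.

3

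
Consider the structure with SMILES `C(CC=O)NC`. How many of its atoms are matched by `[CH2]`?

The query [CH2] means: aliphatic carbon with exactly two hydrogens.
Check the 6 heavy atoms by environment: 2× C (H2) → match; 1× N (H1) → no; 1× C (H3) → no; 1× C (H1) → no; 1× O (H0) → no.
That gives 2 matching atoms.

2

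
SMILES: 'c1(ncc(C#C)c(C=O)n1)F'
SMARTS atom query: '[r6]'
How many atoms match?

The query [r6] means: r6 matches atoms in a six-membered ring.
Check the 11 heavy atoms by environment: 2× n (aromatic, in 6-ring) → match; 4× c (aromatic, in 6-ring) → match; 3× C (acyclic) → no; 1× O (acyclic) → no; 1× F (acyclic) → no.
Summing the matching environments: 2 + 4 = 6 matching atoms.

6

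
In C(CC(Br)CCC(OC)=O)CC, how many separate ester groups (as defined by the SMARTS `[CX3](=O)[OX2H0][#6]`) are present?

1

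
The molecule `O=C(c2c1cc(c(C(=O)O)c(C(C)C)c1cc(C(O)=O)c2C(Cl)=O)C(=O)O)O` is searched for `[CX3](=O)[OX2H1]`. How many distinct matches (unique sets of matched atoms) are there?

[CX3](=O)[OX2H1] is the SMARTS for a carboxylic acid: an sp2 carbon double-bonded to O and single-bonded to an -OH oxygen.
The molecule carries 4 separate instances of a carboxylic acid group (-C(=O)OH) meeting every constraint; each maps to a distinct set of atoms, giving 4 matches.

4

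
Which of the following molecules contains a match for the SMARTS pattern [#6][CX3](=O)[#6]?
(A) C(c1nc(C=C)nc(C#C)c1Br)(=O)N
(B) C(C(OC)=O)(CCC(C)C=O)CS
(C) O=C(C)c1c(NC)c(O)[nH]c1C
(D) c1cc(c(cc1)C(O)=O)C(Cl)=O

[#6][CX3](=O)[#6] describes a carbonyl carbon (no H) flanked by two carbons (a ketone).
(A) has a primary amide (-C(=O)NH2) but one neighbour of the carbonyl carbon is N, not C.
(B) has an aldehyde (-CHO) but the carbonyl carbon has H1, so it is not flanked by two carbons.
(C) contains an acetyl/ketone group (-C(=O)CH3), which satisfies every atom and bond constraint.
(D) has a carboxylic acid group (-C(=O)OH) but one neighbour of the carbonyl carbon is O, not C.
So the answer is (C).

C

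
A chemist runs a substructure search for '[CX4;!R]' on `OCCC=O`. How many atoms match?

2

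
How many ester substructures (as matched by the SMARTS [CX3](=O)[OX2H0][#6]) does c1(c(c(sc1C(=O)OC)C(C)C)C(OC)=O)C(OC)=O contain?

3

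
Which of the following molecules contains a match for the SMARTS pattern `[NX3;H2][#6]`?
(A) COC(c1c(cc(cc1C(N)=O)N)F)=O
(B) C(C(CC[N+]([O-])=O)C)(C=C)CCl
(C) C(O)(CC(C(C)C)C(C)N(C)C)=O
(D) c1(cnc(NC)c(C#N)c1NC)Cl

[NX3;H2][#6] describes a trivalent nitrogen with two H attached to carbon (a primary amine).
(A) contains a primary amino group (-NH2), which satisfies every atom and bond constraint.
(B) has a nitro group (-[N+](=O)[O-]) but the nitrogen is [N+] with no H, not NX3H2.
(C) has a dimethylamino group (-N(CH3)2) but the nitrogen has H0, not H2.
(D) has an N-methylamino group (-NHCH3) but the nitrogen bears two carbons and only one H (H1), not H2.
So the answer is (A).

A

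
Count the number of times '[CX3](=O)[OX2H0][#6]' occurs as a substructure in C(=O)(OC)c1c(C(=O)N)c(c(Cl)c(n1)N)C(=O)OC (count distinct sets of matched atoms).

2

[CX3](=O)[OX2H0][#6] is the SMARTS for an ester: a carbonyl carbon bonded to an oxygen that is itself bonded to carbon (no H on that O).
The molecule carries 2 separate instances of a methyl-ester group (-C(=O)OCH3) meeting every constraint; each maps to a distinct set of atoms, giving 2 matches.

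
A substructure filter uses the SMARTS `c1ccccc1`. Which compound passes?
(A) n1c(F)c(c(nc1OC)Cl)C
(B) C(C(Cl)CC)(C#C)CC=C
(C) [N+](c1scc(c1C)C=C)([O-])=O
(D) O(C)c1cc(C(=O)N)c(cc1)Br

D

c1ccccc1 describes six aromatic carbons in a ring (a benzene ring).
(A) has a methyl group (-CH3) but no six-membered all-carbon aromatic ring is present.
(B) has a methyl group (-CH3) but no six-membered all-carbon aromatic ring is present.
(C) has a methyl group (-CH3) but no six-membered all-carbon aromatic ring is present.
(D) contains the required atom environment, so the pattern matches.
So the answer is (D).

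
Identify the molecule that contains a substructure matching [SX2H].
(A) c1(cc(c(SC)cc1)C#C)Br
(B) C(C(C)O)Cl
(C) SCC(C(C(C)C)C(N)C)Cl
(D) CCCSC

[SX2H] describes an aliphatic sulfur with two connections, one being H (a thiol).
(A) has a methylthio ether (-SCH3) but the sulfur has H0 (bonded to two carbons), not H1.
(B) has a hydroxyl group (-OH) but it is an -OH, not an -SH.
(C) contains a thiol (-SH), which satisfies every atom and bond constraint.
(D) has a methylthio ether (-SCH3) but the sulfur has H0 (bonded to two carbons), not H1.
So the answer is (C).

C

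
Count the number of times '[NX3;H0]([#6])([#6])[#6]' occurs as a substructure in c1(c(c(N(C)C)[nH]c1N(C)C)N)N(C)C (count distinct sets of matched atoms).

3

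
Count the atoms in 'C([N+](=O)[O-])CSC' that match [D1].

3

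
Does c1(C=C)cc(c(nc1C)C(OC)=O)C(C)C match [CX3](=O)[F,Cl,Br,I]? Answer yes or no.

The pattern [CX3](=O)[F,Cl,Br,I] describes a carbonyl carbon bonded to a halogen — an acyl halide.
The closest candidate here is a methyl-ester group (-C(=O)OCH3), but the carbonyl is bonded to -O-C, not to a halogen. No other fragment satisfies the full query, so there is no match.

No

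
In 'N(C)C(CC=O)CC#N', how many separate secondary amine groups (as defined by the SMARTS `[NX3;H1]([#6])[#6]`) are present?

[NX3;H1]([#6])[#6] is the SMARTS for a secondary amine: a trivalent nitrogen with one H, bonded to two carbons.
Exactly one fragment in the molecule meets all constraints, giving 1 match.

1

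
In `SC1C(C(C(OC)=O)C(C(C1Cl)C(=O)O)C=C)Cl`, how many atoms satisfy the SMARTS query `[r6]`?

6

Check the 18 heavy atoms by environment: 6× C (in 6-ring) → match; 2× Cl (acyclic) → no; 1× S (acyclic) → no; 5× C (acyclic) → no; 4× O (acyclic) → no.
That gives 6 matching atoms.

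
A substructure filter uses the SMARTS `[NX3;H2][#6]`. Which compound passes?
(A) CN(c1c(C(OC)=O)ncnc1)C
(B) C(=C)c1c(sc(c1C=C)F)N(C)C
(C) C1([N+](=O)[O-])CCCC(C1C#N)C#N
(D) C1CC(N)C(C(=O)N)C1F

[NX3;H2][#6] describes a trivalent nitrogen with two H attached to carbon (a primary amine).
(A) has a dimethylamino group (-N(CH3)2) but the nitrogen has H0, not H2.
(B) has a dimethylamino group (-N(CH3)2) but the nitrogen has H0, not H2.
(C) has a nitrile (-C#N) but the nitrogen is NX1 (triple-bonded), not NX3 with two H.
(D) contains a primary amino group (-NH2), which satisfies every atom and bond constraint.
So the answer is (D).

D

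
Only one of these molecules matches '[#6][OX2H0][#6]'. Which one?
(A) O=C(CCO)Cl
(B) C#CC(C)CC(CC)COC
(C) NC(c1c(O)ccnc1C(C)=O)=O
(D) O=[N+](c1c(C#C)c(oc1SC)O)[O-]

B

[#6][OX2H0][#6] describes an aliphatic oxygen bridging two carbons with no H on the oxygen (an ether).
(A) has a hydroxyl group (-OH) but the oxygen has H1, not H0 bridging two carbons.
(B) contains a methoxy ether (-OCH3), which satisfies every atom and bond constraint.
(C) has a hydroxyl group (-OH) but the oxygen has H1, not H0 bridging two carbons.
(D) has a hydroxyl group (-OH) but the oxygen has H1, not H0 bridging two carbons.
So the answer is (B).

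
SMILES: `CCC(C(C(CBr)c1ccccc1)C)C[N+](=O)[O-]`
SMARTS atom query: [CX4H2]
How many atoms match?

3

The query [CX4H2] means: sp3 carbon (X4) with exactly two hydrogens.
Check the 18 heavy atoms by environment: 3× C (H2, X4) → match; 3× C (H1, X4) → no; 2× C (H3, X4) → no; 1× Br (H0, X1) → no; 1× c (aromatic, H0, X3) → no; 5× c (aromatic, H1, X3) → no; 1× N (charge +1, H0, X3) → no; 1× O (charge -1, H0, X1) → no; 1× O (H0, X1) → no.
That gives 3 matching atoms.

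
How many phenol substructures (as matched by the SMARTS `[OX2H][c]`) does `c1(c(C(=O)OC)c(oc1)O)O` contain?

2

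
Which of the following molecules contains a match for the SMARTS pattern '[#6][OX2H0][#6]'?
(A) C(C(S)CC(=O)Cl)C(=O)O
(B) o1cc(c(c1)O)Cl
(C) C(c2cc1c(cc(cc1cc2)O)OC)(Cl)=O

[#6][OX2H0][#6] describes an aliphatic oxygen bridging two carbons with no H on the oxygen (an ether).
(A) has a carboxylic acid group (-C(=O)OH) but the -OH oxygen has H1; the =O is OX1, not OX2.
(B) has a hydroxyl group (-OH) but the oxygen has H1, not H0 bridging two carbons.
(C) contains a methoxy ether (-OCH3), which satisfies every atom and bond constraint.
So the answer is (C).

C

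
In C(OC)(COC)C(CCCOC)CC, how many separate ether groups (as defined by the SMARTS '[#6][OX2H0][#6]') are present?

[#6][OX2H0][#6] is the SMARTS for an ether: an aliphatic oxygen bridging two carbons with no H on the oxygen.
The molecule carries 3 separate instances of a methoxy ether (-OCH3) meeting every constraint; each maps to a distinct set of atoms, giving 3 matches.

3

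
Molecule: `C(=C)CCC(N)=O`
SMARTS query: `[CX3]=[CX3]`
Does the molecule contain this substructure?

Yes

The pattern [CX3]=[CX3] describes a non-aromatic C=C double bond between two sp2 carbons — an alkene.
The molecule carries a vinyl group (-CH=CH2), whose atoms satisfy every constraint of the query, so the pattern matches.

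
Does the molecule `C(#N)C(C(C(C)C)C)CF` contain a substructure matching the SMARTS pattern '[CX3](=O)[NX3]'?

The pattern [CX3](=O)[NX3] describes a carbonyl carbon bonded to a trivalent nitrogen — an amide.
The closest candidate here is a nitrile (-C#N), but the nitrile N is NX1 (triple-bonded), not NX3. No other fragment satisfies the full query, so there is no match.

No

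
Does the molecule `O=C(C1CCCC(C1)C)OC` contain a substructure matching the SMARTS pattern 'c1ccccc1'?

No

The pattern c1ccccc1 describes six aromatic carbons in a ring — a benzene ring.
The closest candidate here is a methyl group (-CH3), but no six-membered all-carbon aromatic ring is present. No other fragment satisfies the full query, so there is no match.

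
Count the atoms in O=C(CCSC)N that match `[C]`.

4

Check the 7 heavy atoms by environment: 4× C → match; 1× O → no; 1× N → no; 1× S → no.
That gives 4 matching atoms.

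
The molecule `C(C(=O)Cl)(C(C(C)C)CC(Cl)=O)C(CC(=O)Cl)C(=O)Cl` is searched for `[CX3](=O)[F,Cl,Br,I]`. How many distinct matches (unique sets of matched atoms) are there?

[CX3](=O)[F,Cl,Br,I] is the SMARTS for an acyl halide: a carbonyl carbon bonded to a halogen.
The molecule carries 4 separate instances of an acyl chloride (-C(=O)Cl) meeting every constraint; each maps to a distinct set of atoms, giving 4 matches.

4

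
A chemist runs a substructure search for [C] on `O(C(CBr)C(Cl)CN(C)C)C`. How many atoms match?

7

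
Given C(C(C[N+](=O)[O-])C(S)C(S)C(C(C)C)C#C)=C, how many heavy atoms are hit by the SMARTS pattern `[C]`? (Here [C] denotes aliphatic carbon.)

12

The query [C] means: uppercase C matches aliphatic (non-aromatic) carbon only.
Check the 17 heavy atoms by environment: 12× C → match; 2× S → no; 1× N (charge +1) → no; 1× O (charge -1) → no; 1× O → no.
That gives 12 matching atoms.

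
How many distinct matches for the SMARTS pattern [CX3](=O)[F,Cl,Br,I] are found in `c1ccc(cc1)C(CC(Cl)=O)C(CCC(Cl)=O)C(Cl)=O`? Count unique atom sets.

3

[CX3](=O)[F,Cl,Br,I] is the SMARTS for an acyl halide: a carbonyl carbon bonded to a halogen.
The molecule carries 3 separate instances of an acyl chloride (-C(=O)Cl) meeting every constraint; each maps to a distinct set of atoms, giving 3 matches.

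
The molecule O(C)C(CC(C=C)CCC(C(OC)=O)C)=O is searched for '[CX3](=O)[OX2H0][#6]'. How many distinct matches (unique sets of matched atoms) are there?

[CX3](=O)[OX2H0][#6] is the SMARTS for an ester: a carbonyl carbon bonded to an oxygen that is itself bonded to carbon (no H on that O).
The molecule carries 2 separate instances of a methyl-ester group (-C(=O)OCH3) meeting every constraint; each maps to a distinct set of atoms, giving 2 matches.

2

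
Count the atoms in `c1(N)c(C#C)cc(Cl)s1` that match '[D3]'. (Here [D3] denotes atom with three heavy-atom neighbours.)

The query [D3] means: atom with exactly three heavy-atom neighbours.
Check the 9 heavy atoms by environment: 1× s (aromatic, D2) → no; 3× c (aromatic, D3) → match; 1× c (aromatic, D2) → no; 1× Cl (D1) → no; 1× C (D2) → no; 1× C (D1) → no; 1× N (D1) → no.
That gives 3 matching atoms.

3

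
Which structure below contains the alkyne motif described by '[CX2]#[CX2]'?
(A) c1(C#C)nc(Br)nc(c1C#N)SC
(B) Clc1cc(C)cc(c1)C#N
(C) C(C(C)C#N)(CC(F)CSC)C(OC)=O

A

[CX2]#[CX2] describes a carbon-carbon triple bond (an alkyne).
(A) contains an ethynyl group (-C#CH), which satisfies every atom and bond constraint.
(B) has a nitrile (-C#N) but the triple bond is C#N, not C#C.
(C) has a nitrile (-C#N) but the triple bond is C#N, not C#C.
So the answer is (A).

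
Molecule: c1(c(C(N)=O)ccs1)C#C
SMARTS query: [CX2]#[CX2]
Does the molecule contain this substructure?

Yes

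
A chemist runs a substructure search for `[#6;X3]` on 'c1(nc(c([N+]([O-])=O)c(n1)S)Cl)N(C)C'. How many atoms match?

The query [#6;X3] means: any carbon (aromatic or not) with three total connections.
Check the 14 heavy atoms by environment: 2× n (aromatic, X2) → no; 4× c (aromatic, X3) → match; 1× S (X2) → no; 1× Cl (X1) → no; 1× N (X3) → no; 2× C (X4) → no; 1× N (charge +1, X3) → no; 1× O (charge -1, X1) → no; 1× O (X1) → no.
That gives 4 matching atoms.

4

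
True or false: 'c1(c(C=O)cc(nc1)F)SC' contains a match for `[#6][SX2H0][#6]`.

The pattern [#6][SX2H0][#6] describes an aliphatic sulfur bridging two carbons with no H on the sulfur — a thioether.
The molecule carries a methylthio ether (-SCH3), whose atoms satisfy every constraint of the query, so the pattern matches.

True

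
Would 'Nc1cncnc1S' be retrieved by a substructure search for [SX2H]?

Yes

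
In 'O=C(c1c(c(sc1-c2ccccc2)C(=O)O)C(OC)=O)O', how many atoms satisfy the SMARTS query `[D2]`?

7

The query [D2] means: atom with exactly two heavy-atom neighbours.
Check the 21 heavy atoms by environment: 1× s (aromatic, D2) → match; 5× c (aromatic, D3) → no; 3× C (D3) → no; 5× O (D1) → no; 1× O (D2) → match; 1× C (D1) → no; 5× c (aromatic, D2) → match.
Summing the matching environments: 1 + 1 + 5 = 7 matching atoms.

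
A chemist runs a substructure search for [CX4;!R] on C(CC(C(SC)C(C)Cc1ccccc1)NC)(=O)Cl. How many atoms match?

Check the 19 heavy atoms by environment: 8× C (X4, acyclic) → match; 1× S (X2, acyclic) → no; 1× C (X3, acyclic) → no; 1× O (X1, acyclic) → no; 1× Cl (X1, acyclic) → no; 1× N (X3, acyclic) → no; 6× c (aromatic, X3, in 6-ring) → no.
That gives 8 matching atoms.

8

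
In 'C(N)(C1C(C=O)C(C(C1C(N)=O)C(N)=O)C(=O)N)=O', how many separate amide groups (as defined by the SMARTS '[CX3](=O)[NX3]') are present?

[CX3](=O)[NX3] is the SMARTS for an amide: a carbonyl carbon bonded to a trivalent nitrogen.
The molecule carries 4 separate instances of a primary amide (-C(=O)NH2) meeting every constraint; each maps to a distinct set of atoms, giving 4 matches.

4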